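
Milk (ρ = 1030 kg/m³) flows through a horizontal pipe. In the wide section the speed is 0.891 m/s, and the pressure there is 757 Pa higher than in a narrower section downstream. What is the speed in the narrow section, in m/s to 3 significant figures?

With h₁ = h₂, rearranging Bernoulli gives v₂ = √(v₁² + 2ΔP/ρ).
v₂ = √(0.891² + 2·757/1030) = √(0.794 + 1.47) = 1.50 m/s.

v₂ ≈ 1.50 m/s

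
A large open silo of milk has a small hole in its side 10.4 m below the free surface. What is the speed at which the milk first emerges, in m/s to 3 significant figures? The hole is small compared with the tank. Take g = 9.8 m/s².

v ≈ 14.3 m/s

Bernoulli from surface to hole (P equal, v_surface ≈ 0): v = √(2gh) = √(2×9.8×10.4) = 14.3 m/s.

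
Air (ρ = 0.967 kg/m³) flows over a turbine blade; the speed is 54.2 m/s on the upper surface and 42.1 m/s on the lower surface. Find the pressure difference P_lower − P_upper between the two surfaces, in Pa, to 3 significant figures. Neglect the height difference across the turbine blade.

The pressure is lower where the speed is higher: ΔP = ½ρ(v_up² − v_low²).
ΔP = ½·0.967·(54.2² − 42.1²) = 563 Pa.

ΔP ≈ 563 Pa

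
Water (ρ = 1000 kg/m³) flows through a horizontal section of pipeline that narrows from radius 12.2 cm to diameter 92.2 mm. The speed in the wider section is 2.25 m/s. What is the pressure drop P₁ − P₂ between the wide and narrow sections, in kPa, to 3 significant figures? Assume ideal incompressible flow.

Continuity gives A₁v₁ = A₂v₂, so v₂ = (468 cm²)/(66.8 cm²) × 2.25 m/s = 15.8 m/s.
The pipe is horizontal, so Bernoulli reduces to P₁ + ½ρv₁² = P₂ + ½ρv₂².
P₁ − P₂ = ½·1000·(15.8² − 2.25²) = ½·1000·243 = 122000 Pa.

ΔP ≈ 122 kPa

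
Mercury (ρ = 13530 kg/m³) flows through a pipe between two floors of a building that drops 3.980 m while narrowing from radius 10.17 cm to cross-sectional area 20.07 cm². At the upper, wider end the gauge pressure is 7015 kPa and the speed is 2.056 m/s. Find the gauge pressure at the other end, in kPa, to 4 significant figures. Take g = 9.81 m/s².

Continuity gives A₁v₁ = A₂v₂, so v₂ = (324.9 cm²)/(20.07 cm²) × 2.056 m/s = 33.29 m/s.
Bernoulli: P₁ + ½ρv₁² + ρg h₁ = P₂ + ½ρv₂² + ρg h₂, so P₂ = P₁ + ½ρ(v₁² − v₂²) − ρg(h₂ − h₁).
P₂ = 7015000 + ½·13530·(2.056² − 33.29²) − 13530·9.81·(−3.980) = 7015000 + (-7467000) − (-528300) = 76320 Pa.

76.32 kPa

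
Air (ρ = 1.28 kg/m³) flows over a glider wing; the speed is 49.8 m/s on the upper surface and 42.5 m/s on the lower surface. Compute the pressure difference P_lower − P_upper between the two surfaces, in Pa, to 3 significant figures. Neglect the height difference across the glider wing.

431 Pa

The pressure is lower where the speed is higher: ΔP = ½ρ(v_up² − v_low²).
ΔP = ½·1.28·(49.8² − 42.5²) = 431 Pa.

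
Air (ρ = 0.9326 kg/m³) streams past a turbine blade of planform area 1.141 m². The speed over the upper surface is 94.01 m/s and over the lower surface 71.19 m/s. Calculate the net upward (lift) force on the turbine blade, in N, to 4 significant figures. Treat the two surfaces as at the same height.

F ≈ 2006 N

With equal heights on the two surfaces, Bernoulli gives P_lower − P_upper = ½ρ(v_upper² − v_lower²).
ΔP = ½·0.9326·(94.01² − 71.19²) = 1758 Pa.
Lift = ΔP · A = 1758 × 1.141 = 2006 N.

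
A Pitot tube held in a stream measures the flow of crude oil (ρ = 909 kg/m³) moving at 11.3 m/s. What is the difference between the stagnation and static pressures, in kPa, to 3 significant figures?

ΔP ≈ 58.0 kPa

The dynamic pressure equals the rise in static pressure at the stagnation point: ΔP = ½ρv².
ΔP = ½·909·11.3² = 58000 Pa.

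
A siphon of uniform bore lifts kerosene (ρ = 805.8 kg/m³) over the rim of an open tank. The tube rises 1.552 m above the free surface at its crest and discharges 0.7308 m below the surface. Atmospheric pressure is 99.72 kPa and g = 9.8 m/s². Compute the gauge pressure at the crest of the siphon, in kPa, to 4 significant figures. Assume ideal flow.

P_gauge ≈ -18.03 kPa

The outlet speed comes from Torricelli: v = √(2g·0.7308) = 3.785 m/s.
Continuity keeps v the same throughout the tube; from surface to crest, P_atm + 0 = P_top + ½ρv² + ρg·h_top.
P_top = 99720 − ½·805.8·3.785² − 805.8·9.8·1.552 = 81690 Pa. So P_gauge = P_top − P_atm = -18030 Pa.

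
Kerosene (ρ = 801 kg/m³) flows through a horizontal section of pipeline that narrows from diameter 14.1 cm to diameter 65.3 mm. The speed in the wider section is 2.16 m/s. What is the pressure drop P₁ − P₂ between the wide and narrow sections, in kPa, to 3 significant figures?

ΔP ≈ 38.8 kPa

Continuity gives A₁v₁ = A₂v₂, so v₂ = (156 cm²)/(33.5 cm²) × 2.16 m/s = 10.1 m/s.
Along the horizontal streamline, P + ½ρv² is constant.
P₁ − P₂ = ½·801·(10.1² − 2.16²) = ½·801·96.8 = 38800 Pa.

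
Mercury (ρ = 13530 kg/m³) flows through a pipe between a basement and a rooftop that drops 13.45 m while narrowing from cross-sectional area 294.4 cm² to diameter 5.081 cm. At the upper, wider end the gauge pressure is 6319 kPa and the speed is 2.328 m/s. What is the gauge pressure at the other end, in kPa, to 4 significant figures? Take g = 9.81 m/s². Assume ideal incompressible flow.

The volume flow rate is constant, so v₂ = (A₁/A₂)v₁ = (294.4/20.28)·2.328 = 33.80 m/s.
Energy conservation along the streamline gives P₂ = P₁ − ½ρ(v₂² − v₁²) − ρg(h₂ − h₁).
P₂ = 6319000 + ½·13530·(2.328² − 33.80²) − 13530·9.81·(−13.45) = 6319000 + (-7693000) − (-1785000) = 411700 Pa.

411.7 kPa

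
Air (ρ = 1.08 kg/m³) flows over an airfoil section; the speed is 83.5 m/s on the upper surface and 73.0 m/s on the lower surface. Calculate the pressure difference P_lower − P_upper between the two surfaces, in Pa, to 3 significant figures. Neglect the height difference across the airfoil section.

With negligible Δh, P + ½ρv² is constant, so P_low − P_up = ½ρ(v_up² − v_low²).
ΔP = ½·1.08·(83.5² − 73.0²) = 887 Pa.

887 Pa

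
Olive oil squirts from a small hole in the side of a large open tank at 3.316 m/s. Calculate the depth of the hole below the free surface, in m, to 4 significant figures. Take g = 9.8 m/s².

h ≈ 0.5610 m

Torricelli: v = √(2gh), so h = v²/(2g).
h = 3.316²/(2·9.8) = 11.00/19.60 = 0.5610 m.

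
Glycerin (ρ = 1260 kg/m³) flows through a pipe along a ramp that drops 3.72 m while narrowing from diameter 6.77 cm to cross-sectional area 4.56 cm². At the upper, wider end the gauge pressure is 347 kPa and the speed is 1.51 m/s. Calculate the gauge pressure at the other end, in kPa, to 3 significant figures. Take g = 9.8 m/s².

P₂ = 305 kPa

By continuity, v₂ = v₁·A₁/A₂ = 1.51·(36.0/4.56) = 11.9 m/s.
Bernoulli: P₁ + ½ρv₁² + ρg h₁ = P₂ + ½ρv₂² + ρg h₂, so P₂ = P₁ + ½ρ(v₁² − v₂²) − ρg(h₂ − h₁).
P₂ = 347000 + ½·1260·(1.51² − 11.9²) − 1260·9.8·(−3.72) = 347000 + (-88100) − (-45900) = 305000 Pa.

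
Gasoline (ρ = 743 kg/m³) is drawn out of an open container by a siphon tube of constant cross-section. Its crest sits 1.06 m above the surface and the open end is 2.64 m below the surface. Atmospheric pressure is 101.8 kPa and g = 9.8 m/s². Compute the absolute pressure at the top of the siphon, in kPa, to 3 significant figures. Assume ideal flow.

P_top ≈ 74.9 kPa

From the surface to the outlet (both open to atmosphere, surface at rest): v = √(2g·h_out) = √(2·9.8·2.64) = 7.19 m/s.
With constant cross-section the crest speed equals v; applying Bernoulli from the surface up to the crest, P_top = P_atm − ½ρv² − ρg·h_top.
P_top = 101800 − ½·743·7.19² − 743·9.8·1.06 = 74900 Pa.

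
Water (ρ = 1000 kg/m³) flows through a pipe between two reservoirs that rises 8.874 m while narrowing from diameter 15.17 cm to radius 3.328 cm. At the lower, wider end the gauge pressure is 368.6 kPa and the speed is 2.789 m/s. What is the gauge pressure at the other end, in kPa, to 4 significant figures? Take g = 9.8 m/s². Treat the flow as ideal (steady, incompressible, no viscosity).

The volume flow rate is constant, so v₂ = (A₁/A₂)v₁ = (180.7/34.79)·2.789 = 14.49 m/s.
Applying Bernoulli between the two ends and solving for P₂: P₂ = P₁ + ½ρ(v₁² − v₂²) − ρgΔh.
P₂ = 368600 + ½·1000·(2.789² − 14.49²) − 1000·9.8·(+8.874) = 368600 + (-101100) − (86970) = 180600 Pa.

180.6 kPa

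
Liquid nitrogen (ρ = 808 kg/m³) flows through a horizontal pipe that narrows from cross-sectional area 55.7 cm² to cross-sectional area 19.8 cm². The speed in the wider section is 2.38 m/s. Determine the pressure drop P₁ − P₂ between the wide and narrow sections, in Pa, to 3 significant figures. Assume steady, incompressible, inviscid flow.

Continuity gives A₁v₁ = A₂v₂, so v₂ = (55.7 cm²)/(19.8 cm²) × 2.38 m/s = 6.70 m/s.
The pipe is horizontal, so Bernoulli reduces to P₁ + ½ρv₁² = P₂ + ½ρv₂².
P₁ − P₂ = ½·808·(6.70² − 2.38²) = ½·808·39.2 = 15800 Pa.

ΔP ≈ 15800 Pa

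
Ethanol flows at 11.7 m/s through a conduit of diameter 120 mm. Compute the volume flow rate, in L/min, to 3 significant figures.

Q = A·v = 0.0113 m² × 11.7 m/s = 0.132 m³/s.
Converting: 0.132 m³/s × 60000 = 7940 L/min.

Q ≈ 7940 L/min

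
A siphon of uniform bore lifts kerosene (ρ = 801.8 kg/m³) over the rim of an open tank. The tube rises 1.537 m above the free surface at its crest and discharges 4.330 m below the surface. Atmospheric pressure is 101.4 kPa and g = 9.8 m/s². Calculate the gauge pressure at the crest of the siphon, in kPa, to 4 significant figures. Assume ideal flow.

The outlet speed comes from Torricelli: v = √(2g·4.330) = 9.212 m/s.
Continuity keeps v the same throughout the tube; from surface to crest, P_atm + 0 = P_top + ½ρv² + ρg·h_top.
P_top = 101400 − ½·801.8·9.212² − 801.8·9.8·1.537 = 55300 Pa. So P_gauge = P_top − P_atm = -46100 Pa.

-46.10 kPa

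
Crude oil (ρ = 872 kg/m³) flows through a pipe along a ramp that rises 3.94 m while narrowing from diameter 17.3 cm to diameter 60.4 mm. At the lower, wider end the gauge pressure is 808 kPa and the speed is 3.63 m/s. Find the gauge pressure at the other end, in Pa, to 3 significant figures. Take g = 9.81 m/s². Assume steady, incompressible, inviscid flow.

P₂ = 393000 Pa

The volume flow rate is constant, so v₂ = (A₁/A₂)v₁ = (235/28.7)·3.63 = 29.8 m/s.
Applying Bernoulli between the two ends and solving for P₂: P₂ = P₁ + ½ρ(v₁² − v₂²) − ρgΔh.
P₂ = 808000 + ½·872·(3.63² − 29.8²) − 872·9.81·(+3.94) = 808000 + (-381000) − (33700) = 393000 Pa.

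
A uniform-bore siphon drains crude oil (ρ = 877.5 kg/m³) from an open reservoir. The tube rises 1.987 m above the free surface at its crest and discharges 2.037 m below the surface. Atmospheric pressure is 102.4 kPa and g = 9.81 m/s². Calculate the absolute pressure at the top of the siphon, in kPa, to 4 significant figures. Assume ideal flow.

P_top = 67.76 kPa

From the surface to the outlet (both open to atmosphere, surface at rest): v = √(2g·h_out) = √(2·9.81·2.037) = 6.322 m/s.
Continuity keeps v the same throughout the tube; from surface to crest, P_atm + 0 = P_top + ½ρv² + ρg·h_top.
P_top = 102400 − ½·877.5·6.322² − 877.5·9.81·1.987 = 67760 Pa.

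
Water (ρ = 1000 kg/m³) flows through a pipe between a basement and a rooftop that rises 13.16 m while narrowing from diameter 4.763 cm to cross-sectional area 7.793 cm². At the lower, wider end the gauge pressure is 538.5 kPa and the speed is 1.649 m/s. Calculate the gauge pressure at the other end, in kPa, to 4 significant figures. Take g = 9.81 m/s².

Continuity gives A₁v₁ = A₂v₂, so v₂ = (17.82 cm²)/(7.793 cm²) × 1.649 m/s = 3.770 m/s.
Energy conservation along the streamline gives P₂ = P₁ − ½ρ(v₂² − v₁²) − ρg(h₂ − h₁).
P₂ = 538500 + ½·1000·(1.649² − 3.770²) − 1000·9.81·(+13.16) = 538500 + (-5748) − (129100) = 403700 Pa.

403.7 kPa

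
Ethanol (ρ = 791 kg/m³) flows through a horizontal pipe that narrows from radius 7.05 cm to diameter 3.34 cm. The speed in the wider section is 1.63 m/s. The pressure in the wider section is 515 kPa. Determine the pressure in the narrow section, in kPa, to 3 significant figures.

The volume flow rate is constant, so v₂ = (A₁/A₂)v₁ = (156/8.76)·1.63 = 29.0 m/s.
The pipe is horizontal, so Bernoulli reduces to P₁ + ½ρv₁² = P₂ + ½ρv₂².
P₂ = P₁ − ½ρ(v₂² − v₁²) = 515000 − ½·791·(29.0² − 1.63²) = 515000 − 333000 = 182000 Pa.

P₂ = 182 kPa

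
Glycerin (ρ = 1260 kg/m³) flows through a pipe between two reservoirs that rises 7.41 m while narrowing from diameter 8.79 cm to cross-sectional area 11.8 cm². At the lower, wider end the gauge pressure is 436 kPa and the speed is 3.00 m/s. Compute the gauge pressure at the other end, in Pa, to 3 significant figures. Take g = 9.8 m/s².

Mass conservation (A₁v₁ = A₂v₂) gives v₂ = 3.00 × 60.7/11.8 = 15.4 m/s.
Applying Bernoulli between the two ends and solving for P₂: P₂ = P₁ + ½ρ(v₁² − v₂²) − ρgΔh.
P₂ = 436000 + ½·1260·(3.00² − 15.4²) − 1260·9.8·(+7.41) = 436000 + (-144000) − (91500) = 200000 Pa.

200000 Pa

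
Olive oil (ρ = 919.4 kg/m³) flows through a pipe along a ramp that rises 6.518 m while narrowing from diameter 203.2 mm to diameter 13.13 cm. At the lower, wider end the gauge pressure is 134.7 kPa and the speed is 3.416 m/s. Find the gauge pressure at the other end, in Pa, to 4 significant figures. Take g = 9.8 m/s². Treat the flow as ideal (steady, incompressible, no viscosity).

Mass conservation (A₁v₁ = A₂v₂) gives v₂ = 3.416 × 324.3/135.4 = 8.182 m/s.
Energy conservation along the streamline gives P₂ = P₁ − ½ρ(v₂² − v₁²) − ρg(h₂ − h₁).
P₂ = 134700 + ½·919.4·(3.416² − 8.182²) − 919.4·9.8·(+6.518) = 134700 + (-25410) − (58730) = 50560 Pa.

P₂ = 50560 Pa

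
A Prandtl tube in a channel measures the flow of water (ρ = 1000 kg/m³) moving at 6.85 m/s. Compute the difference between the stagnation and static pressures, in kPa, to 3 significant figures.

At the stagnation point the flow is brought to rest, so Bernoulli gives P_stag − P_static = ½ρv².
ΔP = ½·1000·6.85² = 23500 Pa.

ΔP ≈ 23.5 kPa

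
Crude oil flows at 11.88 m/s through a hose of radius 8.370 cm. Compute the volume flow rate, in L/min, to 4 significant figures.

Q = A·v = 0.02201 m² × 11.88 m/s = 0.2615 m³/s.
Converting: 0.2615 m³/s × 60000 = 15690 L/min.

Q ≈ 15690 L/min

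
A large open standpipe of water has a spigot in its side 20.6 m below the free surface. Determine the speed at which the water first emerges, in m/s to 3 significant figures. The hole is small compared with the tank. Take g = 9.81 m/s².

20.1 m/s

Torricelli's result v = √(2gh) gives v = √(2·9.81·20.6) = 20.1 m/s.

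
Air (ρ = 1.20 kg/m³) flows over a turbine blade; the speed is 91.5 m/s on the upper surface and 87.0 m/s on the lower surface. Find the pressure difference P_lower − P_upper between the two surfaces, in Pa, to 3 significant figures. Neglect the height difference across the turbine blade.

ΔP ≈ 482 Pa

With negligible Δh, P + ½ρv² is constant, so P_low − P_up = ½ρ(v_up² − v_low²).
ΔP = ½·1.20·(91.5² − 87.0²) = 482 Pa.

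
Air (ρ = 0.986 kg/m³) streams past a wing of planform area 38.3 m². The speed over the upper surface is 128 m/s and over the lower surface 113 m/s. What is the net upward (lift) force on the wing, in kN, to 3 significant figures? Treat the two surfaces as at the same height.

The faster flow above has the lower pressure; Bernoulli (same height) gives ΔP = ½ρ(v_up² − v_low²).
ΔP = ½·0.986·(128² − 113²) = 1780 Pa.
Lift = ΔP · A = 1780 × 38.3 = 68300 N.

F ≈ 68.3 kN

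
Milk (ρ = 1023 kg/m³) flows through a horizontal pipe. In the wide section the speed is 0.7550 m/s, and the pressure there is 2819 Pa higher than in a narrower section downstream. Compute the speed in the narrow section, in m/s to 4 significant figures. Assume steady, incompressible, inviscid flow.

Horizontal Bernoulli: P₁ + ½ρv₁² = P₂ + ½ρv₂², so v₂² = v₁² + 2(P₁ − P₂)/ρ.
v₂ = √(0.7550² + 2·2819/1023) = √(0.5700 + 5.511) = 2.466 m/s.

v₂ ≈ 2.466 m/s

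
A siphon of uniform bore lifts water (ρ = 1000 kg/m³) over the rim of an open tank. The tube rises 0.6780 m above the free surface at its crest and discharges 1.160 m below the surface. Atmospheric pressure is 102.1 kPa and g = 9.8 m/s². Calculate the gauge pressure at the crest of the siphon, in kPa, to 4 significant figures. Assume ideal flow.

P_gauge ≈ -18.01 kPa

From the surface to the outlet (both open to atmosphere, surface at rest): v = √(2g·h_out) = √(2·9.8·1.160) = 4.768 m/s.
The bore is uniform, so the speed at the crest is the same v. Bernoulli surface→crest: P_atm = P_top + ½ρv² + ρg·h_top.
P_top = 102100 − ½·1000·4.768² − 1000·9.8·0.6780 = 84090 Pa. So P_gauge = P_top − P_atm = -18010 Pa.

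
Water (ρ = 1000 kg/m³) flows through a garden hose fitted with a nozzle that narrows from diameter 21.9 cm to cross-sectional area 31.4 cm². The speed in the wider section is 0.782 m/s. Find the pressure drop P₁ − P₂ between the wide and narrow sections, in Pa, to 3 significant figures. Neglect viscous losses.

By continuity, v₂ = v₁·A₁/A₂ = 0.782·(377/31.4) = 9.38 m/s.
The pipe is horizontal, so Bernoulli reduces to P₁ + ½ρv₁² = P₂ + ½ρv₂².
P₁ − P₂ = ½·1000·(9.38² − 0.782²) = ½·1000·87.4 = 43700 Pa.

43700 Pa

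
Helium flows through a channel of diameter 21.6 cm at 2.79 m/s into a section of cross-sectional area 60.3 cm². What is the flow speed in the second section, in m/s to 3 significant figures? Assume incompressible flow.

By continuity, v₂ = v₁·A₁/A₂ = 2.79·(366/60.3) = 17.0 m/s.

v₂ ≈ 17.0 m/s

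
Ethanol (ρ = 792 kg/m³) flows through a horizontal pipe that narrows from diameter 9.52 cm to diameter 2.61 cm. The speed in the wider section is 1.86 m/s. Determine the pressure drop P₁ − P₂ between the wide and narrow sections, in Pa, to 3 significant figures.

Continuity gives A₁v₁ = A₂v₂, so v₂ = (71.2 cm²)/(5.35 cm²) × 1.86 m/s = 24.7 m/s.
With no height change, Bernoulli's equation is P₁ + ½ρv₁² = P₂ + ½ρv₂².
P₁ − P₂ = ½·792·(24.7² − 1.86²) = ½·792·609 = 241000 Pa.

ΔP ≈ 241000 Pa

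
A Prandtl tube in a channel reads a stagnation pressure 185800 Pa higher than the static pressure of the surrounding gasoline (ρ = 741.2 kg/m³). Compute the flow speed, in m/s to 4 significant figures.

The dynamic pressure equals the rise in static pressure at the stagnation point: ΔP = ½ρv².
v = √(2ΔP/ρ) = √(2·185800/741.2) = 22.39 m/s.

22.39 m/s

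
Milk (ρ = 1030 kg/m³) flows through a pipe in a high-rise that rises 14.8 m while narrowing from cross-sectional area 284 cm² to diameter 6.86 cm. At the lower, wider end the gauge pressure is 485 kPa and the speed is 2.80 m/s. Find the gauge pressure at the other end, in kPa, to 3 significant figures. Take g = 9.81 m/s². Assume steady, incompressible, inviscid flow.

By continuity, v₂ = v₁·A₁/A₂ = 2.80·(284/37.0) = 21.5 m/s.
Bernoulli: P₁ + ½ρv₁² + ρg h₁ = P₂ + ½ρv₂² + ρg h₂, so P₂ = P₁ + ½ρ(v₁² − v₂²) − ρg(h₂ − h₁).
P₂ = 485000 + ½·1030·(2.80² − 21.5²) − 1030·9.81·(+14.8) = 485000 + (-234000) − (150000) = 101000 Pa.

101 kPa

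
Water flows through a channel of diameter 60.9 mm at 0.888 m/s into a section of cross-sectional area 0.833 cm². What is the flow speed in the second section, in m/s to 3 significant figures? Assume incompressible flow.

Continuity gives A₁v₁ = A₂v₂, so v₂ = (29.1 cm²)/(0.833 cm²) × 0.888 m/s = 31.1 m/s.

v₂ ≈ 31.1 m/s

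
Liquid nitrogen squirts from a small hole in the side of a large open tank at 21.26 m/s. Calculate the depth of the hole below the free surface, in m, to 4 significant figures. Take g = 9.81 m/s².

h ≈ 23.04 m

For a small hole in a large open tank, ½v² = gh, giving h = v²/(2g).
h = 21.26²/(2·9.81) = 452.0/19.62 = 23.04 m.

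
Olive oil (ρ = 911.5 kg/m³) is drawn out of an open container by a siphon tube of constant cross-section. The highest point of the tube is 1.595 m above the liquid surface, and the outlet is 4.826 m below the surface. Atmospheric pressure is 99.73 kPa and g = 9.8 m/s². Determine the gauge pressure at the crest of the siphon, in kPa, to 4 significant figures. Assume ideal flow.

P_gauge ≈ -57.36 kPa

Bernoulli surface→outlet gives ½v² = g·h_out, so v = √(2·9.8·4.826) = 9.726 m/s.
Continuity keeps v the same throughout the tube; from surface to crest, P_atm + 0 = P_top + ½ρv² + ρg·h_top.
P_top = 99730 − ½·911.5·9.726² − 911.5·9.8·1.595 = 42370 Pa. So P_gauge = P_top − P_atm = -57360 Pa.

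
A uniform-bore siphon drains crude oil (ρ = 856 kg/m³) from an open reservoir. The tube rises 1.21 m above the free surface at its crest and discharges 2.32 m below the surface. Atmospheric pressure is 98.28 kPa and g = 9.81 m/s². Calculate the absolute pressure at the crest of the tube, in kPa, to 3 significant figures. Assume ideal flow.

The outlet speed comes from Torricelli: v = √(2g·2.32) = 6.75 m/s.
The bore is uniform, so the speed at the crest is the same v. Bernoulli surface→crest: P_atm = P_top + ½ρv² + ρg·h_top.
P_top = 98280 − ½·856·6.75² − 856·9.81·1.21 = 68600 Pa.

P_top = 68.6 kPa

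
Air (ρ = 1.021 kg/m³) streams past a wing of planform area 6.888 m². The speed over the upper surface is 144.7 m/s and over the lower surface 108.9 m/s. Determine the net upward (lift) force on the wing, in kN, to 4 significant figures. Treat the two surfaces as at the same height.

From P + ½ρv² = const at equal height, P_low − P_up = ½ρ(v_up² − v_low²).
ΔP = ½·1.021·(144.7² − 108.9²) = 4635 Pa.
Lift = ΔP · A = 4635 × 6.888 = 31920 N.

F ≈ 31.92 kN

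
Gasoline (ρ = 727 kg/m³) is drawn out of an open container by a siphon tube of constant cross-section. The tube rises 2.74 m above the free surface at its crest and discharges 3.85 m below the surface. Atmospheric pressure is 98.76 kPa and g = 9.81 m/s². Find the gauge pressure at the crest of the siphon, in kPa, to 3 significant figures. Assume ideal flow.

From the surface to the outlet (both open to atmosphere, surface at rest): v = √(2g·h_out) = √(2·9.81·3.85) = 8.69 m/s.
Continuity keeps v the same throughout the tube; from surface to crest, P_atm + 0 = P_top + ½ρv² + ρg·h_top.
P_top = 98760 − ½·727·8.69² − 727·9.81·2.74 = 51800 Pa. So P_gauge = P_top − P_atm = -47000 Pa.

P_gauge ≈ -47.0 kPa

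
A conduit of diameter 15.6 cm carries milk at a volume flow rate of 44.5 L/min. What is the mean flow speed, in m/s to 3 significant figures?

0.0388 m/s

Q = 44.5 L/min = 0.000742 m³/s.
v = Q/A = 0.000742 / 0.0191 = 0.0388 m/s.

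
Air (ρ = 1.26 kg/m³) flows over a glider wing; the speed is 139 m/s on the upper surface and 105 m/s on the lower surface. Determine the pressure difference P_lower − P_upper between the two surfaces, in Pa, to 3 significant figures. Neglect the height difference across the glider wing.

ΔP ≈ 5230 Pa

With negligible Δh, P + ½ρv² is constant, so P_low − P_up = ½ρ(v_up² − v_low²).
ΔP = ½·1.26·(139² − 105²) = 5230 Pa.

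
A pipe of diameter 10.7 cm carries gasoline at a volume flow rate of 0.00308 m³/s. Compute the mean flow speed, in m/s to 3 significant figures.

Q = 0.00308 m³/s = 0.00308 m³/s.
v = Q/A = 0.00308 / 0.00899 = 0.343 m/s.

v ≈ 0.343 m/s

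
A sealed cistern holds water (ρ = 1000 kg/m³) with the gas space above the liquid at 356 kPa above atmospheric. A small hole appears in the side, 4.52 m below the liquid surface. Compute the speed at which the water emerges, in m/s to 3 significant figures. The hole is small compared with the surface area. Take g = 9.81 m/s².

v = 28.3 m/s

Take point 1 at the surface (v₁ ≈ 0) and point 2 at the hole (at atmospheric pressure). Bernoulli: P₁ + ρg h = P_atm + ½ρv₂².
With P₁ − P_atm = 356000 Pa, v₂ = √(2gh + 2ΔP/ρ) = √(2·9.81·4.52 + 2·356000/1000) = 28.3 m/s.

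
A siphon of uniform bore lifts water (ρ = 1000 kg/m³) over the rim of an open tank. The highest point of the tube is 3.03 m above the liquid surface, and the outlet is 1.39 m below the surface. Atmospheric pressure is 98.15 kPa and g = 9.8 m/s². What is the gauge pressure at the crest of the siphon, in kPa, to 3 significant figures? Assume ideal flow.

P_gauge ≈ -43.3 kPa

From the surface to the outlet (both open to atmosphere, surface at rest): v = √(2g·h_out) = √(2·9.8·1.39) = 5.22 m/s.
The bore is uniform, so the speed at the crest is the same v. Bernoulli surface→crest: P_atm = P_top + ½ρv² + ρg·h_top.
P_top = 98150 − ½·1000·5.22² − 1000·9.8·3.03 = 54800 Pa. So P_gauge = P_top − P_atm = -43300 Pa.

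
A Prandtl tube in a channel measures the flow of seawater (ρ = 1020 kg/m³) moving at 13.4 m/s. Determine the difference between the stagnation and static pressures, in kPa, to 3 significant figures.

The dynamic pressure equals the rise in static pressure at the stagnation point: ΔP = ½ρv².
ΔP = ½·1020·13.4² = 91600 Pa.

91.6 kPa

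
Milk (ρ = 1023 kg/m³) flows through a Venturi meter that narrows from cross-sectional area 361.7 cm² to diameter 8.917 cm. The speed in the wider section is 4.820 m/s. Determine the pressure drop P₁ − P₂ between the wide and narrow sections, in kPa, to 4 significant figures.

ΔP ≈ 386.8 kPa

Continuity gives A₁v₁ = A₂v₂, so v₂ = (361.7 cm²)/(62.45 cm²) × 4.820 m/s = 27.92 m/s.
Bernoulli (h₁ = h₂): P₁ − P₂ = ½ρ(v₂² − v₁²).
P₁ − P₂ = ½·1023·(27.92² − 4.820²) = ½·1023·756.1 = 386800 Pa.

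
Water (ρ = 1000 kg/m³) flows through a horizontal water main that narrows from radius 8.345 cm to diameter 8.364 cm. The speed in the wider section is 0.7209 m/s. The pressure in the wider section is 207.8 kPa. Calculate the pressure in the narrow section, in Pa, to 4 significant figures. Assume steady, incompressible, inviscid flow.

Continuity gives A₁v₁ = A₂v₂, so v₂ = (218.8 cm²)/(54.94 cm²) × 0.7209 m/s = 2.871 m/s.
With no height change, Bernoulli's equation is P₁ + ½ρv₁² = P₂ + ½ρv₂².
P₂ = P₁ − ½ρ(v₂² − v₁²) = 207800 − ½·1000·(2.871² − 0.7209²) = 207800 − 3860 = 203900 Pa.

P₂ = 203900 Pa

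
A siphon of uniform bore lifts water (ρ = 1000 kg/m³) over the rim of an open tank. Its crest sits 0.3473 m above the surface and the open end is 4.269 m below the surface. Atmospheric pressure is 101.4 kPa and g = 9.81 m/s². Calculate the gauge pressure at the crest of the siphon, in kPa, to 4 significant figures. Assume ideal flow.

P_gauge ≈ -45.29 kPa

Bernoulli surface→outlet gives ½v² = g·h_out, so v = √(2·9.81·4.269) = 9.152 m/s.
The bore is uniform, so the speed at the crest is the same v. Bernoulli surface→crest: P_atm = P_top + ½ρv² + ρg·h_top.
P_top = 101400 − ½·1000·9.152² − 1000·9.81·0.3473 = 56110 Pa. So P_gauge = P_top − P_atm = -45290 Pa.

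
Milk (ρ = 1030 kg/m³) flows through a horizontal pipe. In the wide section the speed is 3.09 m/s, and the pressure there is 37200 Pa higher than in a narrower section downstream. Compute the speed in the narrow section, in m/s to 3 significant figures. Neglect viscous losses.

v₂ ≈ 9.04 m/s

Horizontal Bernoulli: P₁ + ½ρv₁² = P₂ + ½ρv₂², so v₂² = v₁² + 2(P₁ − P₂)/ρ.
v₂ = √(3.09² + 2·37200/1030) = √(9.55 + 72.2) = 9.04 m/s.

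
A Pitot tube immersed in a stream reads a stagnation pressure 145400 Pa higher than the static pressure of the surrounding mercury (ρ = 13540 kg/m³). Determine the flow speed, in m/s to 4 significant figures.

v ≈ 4.634 m/s

At the stagnation point the flow is brought to rest, so Bernoulli gives P_stag − P_static = ½ρv².
v = √(2ΔP/ρ) = √(2·145400/13540) = 4.634 m/s.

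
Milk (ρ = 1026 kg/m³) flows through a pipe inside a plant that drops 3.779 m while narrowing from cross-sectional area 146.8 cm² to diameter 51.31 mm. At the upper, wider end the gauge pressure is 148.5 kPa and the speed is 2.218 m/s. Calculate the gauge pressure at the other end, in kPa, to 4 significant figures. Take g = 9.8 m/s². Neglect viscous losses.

P₂ ≈ 61.82 kPa

Mass conservation (A₁v₁ = A₂v₂) gives v₂ = 2.218 × 146.8/20.68 = 15.75 m/s.
Energy conservation along the streamline gives P₂ = P₁ − ½ρ(v₂² − v₁²) − ρg(h₂ − h₁).
P₂ = 148500 + ½·1026·(2.218² − 15.75²) − 1026·9.8·(−3.779) = 148500 + (-124700) − (-38000) = 61820 Pa.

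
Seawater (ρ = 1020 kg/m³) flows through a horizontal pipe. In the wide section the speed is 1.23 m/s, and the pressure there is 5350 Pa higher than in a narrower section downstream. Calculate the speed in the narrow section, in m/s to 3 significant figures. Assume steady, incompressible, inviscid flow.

Horizontal Bernoulli: P₁ + ½ρv₁² = P₂ + ½ρv₂², so v₂² = v₁² + 2(P₁ − P₂)/ρ.
v₂ = √(1.23² + 2·5350/1020) = √(1.51 + 10.5) = 3.46 m/s.

v₂ ≈ 3.46 m/s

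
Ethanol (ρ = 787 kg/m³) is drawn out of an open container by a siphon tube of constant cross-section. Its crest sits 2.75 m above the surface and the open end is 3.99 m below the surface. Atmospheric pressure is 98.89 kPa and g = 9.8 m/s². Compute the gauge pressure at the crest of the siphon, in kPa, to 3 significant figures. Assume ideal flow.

P_gauge = -52.0 kPa

Bernoulli surface→outlet gives ½v² = g·h_out, so v = √(2·9.8·3.99) = 8.84 m/s.
Continuity keeps v the same throughout the tube; from surface to crest, P_atm + 0 = P_top + ½ρv² + ρg·h_top.
P_top = 98890 − ½·787·8.84² − 787·9.8·2.75 = 46900 Pa. So P_gauge = P_top − P_atm = -52000 Pa.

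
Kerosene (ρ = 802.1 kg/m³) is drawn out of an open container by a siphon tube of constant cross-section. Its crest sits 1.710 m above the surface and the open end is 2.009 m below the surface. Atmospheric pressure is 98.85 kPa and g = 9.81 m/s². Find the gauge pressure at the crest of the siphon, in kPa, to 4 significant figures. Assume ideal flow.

P_gauge = -29.26 kPa

Bernoulli surface→outlet gives ½v² = g·h_out, so v = √(2·9.81·2.009) = 6.278 m/s.
With constant cross-section the crest speed equals v; applying Bernoulli from the surface up to the crest, P_top = P_atm − ½ρv² − ρg·h_top.
P_top = 98850 − ½·802.1·6.278² − 802.1·9.81·1.710 = 69590 Pa. So P_gauge = P_top − P_atm = -29260 Pa.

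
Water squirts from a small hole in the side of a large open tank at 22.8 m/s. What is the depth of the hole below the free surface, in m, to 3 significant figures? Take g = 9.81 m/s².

Torricelli: v = √(2gh), so h = v²/(2g).
h = 22.8²/(2·9.81) = 520/19.62 = 26.5 m.

26.5 m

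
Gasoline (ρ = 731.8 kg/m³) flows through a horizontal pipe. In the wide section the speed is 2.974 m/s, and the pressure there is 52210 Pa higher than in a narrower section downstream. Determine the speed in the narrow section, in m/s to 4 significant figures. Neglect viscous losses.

v₂ = 12.31 m/s

With h₁ = h₂, rearranging Bernoulli gives v₂ = √(v₁² + 2ΔP/ρ).
v₂ = √(2.974² + 2·52210/731.8) = √(8.845 + 142.7) = 12.31 m/s.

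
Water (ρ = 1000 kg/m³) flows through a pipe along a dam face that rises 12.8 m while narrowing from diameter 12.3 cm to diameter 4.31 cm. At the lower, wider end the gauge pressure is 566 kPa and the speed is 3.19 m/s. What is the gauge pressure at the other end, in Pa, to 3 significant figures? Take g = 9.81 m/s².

108000 Pa

By continuity, v₂ = v₁·A₁/A₂ = 3.19·(119/14.6) = 26.0 m/s.
Energy conservation along the streamline gives P₂ = P₁ − ½ρ(v₂² − v₁²) − ρg(h₂ − h₁).
P₂ = 566000 + ½·1000·(3.19² − 26.0²) − 1000·9.81·(+12.8) = 566000 + (-332000) − (126000) = 108000 Pa.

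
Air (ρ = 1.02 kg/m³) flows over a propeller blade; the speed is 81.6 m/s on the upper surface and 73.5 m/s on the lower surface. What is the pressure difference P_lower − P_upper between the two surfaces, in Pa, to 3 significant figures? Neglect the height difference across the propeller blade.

With negligible Δh, P + ½ρv² is constant, so P_low − P_up = ½ρ(v_up² − v_low²).
ΔP = ½·1.02·(81.6² − 73.5²) = 641 Pa.

ΔP = 641 Pa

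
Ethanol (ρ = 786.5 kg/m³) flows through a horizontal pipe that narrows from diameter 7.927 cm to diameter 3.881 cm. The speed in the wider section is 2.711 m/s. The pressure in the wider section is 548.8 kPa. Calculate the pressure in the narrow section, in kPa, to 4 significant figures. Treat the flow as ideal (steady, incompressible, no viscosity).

P₂ = 501.4 kPa

The volume flow rate is constant, so v₂ = (A₁/A₂)v₁ = (49.35/11.83)·2.711 = 11.31 m/s.
With no height change, Bernoulli's equation is P₁ + ½ρv₁² = P₂ + ½ρv₂².
P₂ = P₁ − ½ρ(v₂² − v₁²) = 548800 − ½·786.5·(11.31² − 2.711²) = 548800 − 47410 = 501400 Pa.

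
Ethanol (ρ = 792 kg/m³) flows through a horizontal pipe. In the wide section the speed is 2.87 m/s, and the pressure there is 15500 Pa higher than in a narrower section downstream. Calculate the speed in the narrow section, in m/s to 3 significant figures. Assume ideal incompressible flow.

6.88 m/s

Along the level pipe P + ½ρv² is conserved, hence v₂² = v₁² + 2(P₁ − P₂)/ρ.
v₂ = √(2.87² + 2·15500/792) = √(8.24 + 39.1) = 6.88 m/s.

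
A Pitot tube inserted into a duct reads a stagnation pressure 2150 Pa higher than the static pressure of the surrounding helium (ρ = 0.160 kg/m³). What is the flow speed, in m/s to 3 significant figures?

v ≈ 164 m/s

The dynamic pressure equals the rise in static pressure at the stagnation point: ΔP = ½ρv².
v = √(2ΔP/ρ) = √(2·2150/0.160) = 164 m/s.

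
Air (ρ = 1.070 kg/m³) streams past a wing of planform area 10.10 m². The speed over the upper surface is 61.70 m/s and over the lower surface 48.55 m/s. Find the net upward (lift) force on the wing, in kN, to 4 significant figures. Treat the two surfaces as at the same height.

The faster flow above has the lower pressure; Bernoulli (same height) gives ΔP = ½ρ(v_up² − v_low²).
ΔP = ½·1.070·(61.70² − 48.55²) = 775.6 Pa.
Lift = ΔP · A = 775.6 × 10.10 = 7834 N.

F = 7.834 kN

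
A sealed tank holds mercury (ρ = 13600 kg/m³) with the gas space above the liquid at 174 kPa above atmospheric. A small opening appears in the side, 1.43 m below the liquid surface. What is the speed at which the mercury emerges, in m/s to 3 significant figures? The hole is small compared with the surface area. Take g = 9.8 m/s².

7.32 m/s

Take point 1 at the surface (v₁ ≈ 0) and point 2 at the hole (at atmospheric pressure). Bernoulli: P₁ + ρg h = P_atm + ½ρv₂².
With P₁ − P_atm = 174000 Pa, v₂ = √(2gh + 2ΔP/ρ) = √(2·9.8·1.43 + 2·174000/13600) = 7.32 m/s.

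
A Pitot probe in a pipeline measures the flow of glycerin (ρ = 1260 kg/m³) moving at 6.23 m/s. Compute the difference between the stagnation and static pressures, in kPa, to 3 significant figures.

Bernoulli between the free stream and the stagnation point: ½ρv² = P_stag − P_static.
ΔP = ½·1260·6.23² = 24500 Pa.

ΔP = 24.5 kPa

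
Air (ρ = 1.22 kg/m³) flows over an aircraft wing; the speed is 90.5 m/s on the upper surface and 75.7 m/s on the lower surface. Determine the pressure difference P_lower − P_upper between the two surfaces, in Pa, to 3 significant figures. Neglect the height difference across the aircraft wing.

1500 Pa

The pressure is lower where the speed is higher: ΔP = ½ρ(v_up² − v_low²).
ΔP = ½·1.22·(90.5² − 75.7²) = 1500 Pa.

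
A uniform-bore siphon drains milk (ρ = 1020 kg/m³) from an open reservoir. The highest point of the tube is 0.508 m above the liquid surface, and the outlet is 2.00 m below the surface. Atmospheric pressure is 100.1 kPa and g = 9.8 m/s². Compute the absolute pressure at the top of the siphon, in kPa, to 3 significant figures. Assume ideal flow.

From the surface to the outlet (both open to atmosphere, surface at rest): v = √(2g·h_out) = √(2·9.8·2.00) = 6.26 m/s.
With constant cross-section the crest speed equals v; applying Bernoulli from the surface up to the crest, P_top = P_atm − ½ρv² − ρg·h_top.
P_top = 100100 − ½·1020·6.26² − 1020·9.8·0.508 = 75000 Pa.

P_top ≈ 75.0 kPa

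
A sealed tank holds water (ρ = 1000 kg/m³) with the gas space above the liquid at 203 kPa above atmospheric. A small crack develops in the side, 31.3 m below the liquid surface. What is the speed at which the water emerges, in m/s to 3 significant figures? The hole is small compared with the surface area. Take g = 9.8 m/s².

31.9 m/s

Take point 1 at the surface (v₁ ≈ 0) and point 2 at the hole (at atmospheric pressure). Bernoulli: P₁ + ρg h = P_atm + ½ρv₂².
With P₁ − P_atm = 203000 Pa, v₂ = √(2gh + 2ΔP/ρ) = √(2·9.8·31.3 + 2·203000/1000) = 31.9 m/s.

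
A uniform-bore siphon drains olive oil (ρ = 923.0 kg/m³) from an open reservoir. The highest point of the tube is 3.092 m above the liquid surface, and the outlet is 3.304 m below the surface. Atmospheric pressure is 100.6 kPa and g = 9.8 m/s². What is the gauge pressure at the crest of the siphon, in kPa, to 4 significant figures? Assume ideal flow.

P_gauge ≈ -57.85 kPa

The outlet speed comes from Torricelli: v = √(2g·3.304) = 8.047 m/s.
The bore is uniform, so the speed at the crest is the same v. Bernoulli surface→crest: P_atm = P_top + ½ρv² + ρg·h_top.
P_top = 100600 − ½·923.0·8.047² − 923.0·9.8·3.092 = 42750 Pa. So P_gauge = P_top − P_atm = -57850 Pa.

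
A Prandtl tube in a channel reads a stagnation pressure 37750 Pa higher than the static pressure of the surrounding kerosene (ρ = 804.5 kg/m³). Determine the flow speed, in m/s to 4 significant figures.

v = 9.687 m/s

At the stagnation point the flow is brought to rest, so Bernoulli gives P_stag − P_static = ½ρv².
v = √(2ΔP/ρ) = √(2·37750/804.5) = 9.687 m/s.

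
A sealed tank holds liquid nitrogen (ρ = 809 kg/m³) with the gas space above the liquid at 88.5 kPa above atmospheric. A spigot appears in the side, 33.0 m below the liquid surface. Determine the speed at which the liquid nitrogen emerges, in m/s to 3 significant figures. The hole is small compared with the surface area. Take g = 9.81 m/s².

29.4 m/s

Take point 1 at the surface (v₁ ≈ 0) and point 2 at the hole (at atmospheric pressure). Bernoulli: P₁ + ρg h = P_atm + ½ρv₂².
With P₁ − P_atm = 88500 Pa, v₂ = √(2gh + 2ΔP/ρ) = √(2·9.81·33.0 + 2·88500/809) = 29.4 m/s.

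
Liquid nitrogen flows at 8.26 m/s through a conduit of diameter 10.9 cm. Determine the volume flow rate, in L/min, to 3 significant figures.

Q = 4620 L/min

Q = A·v = 0.00933 m² × 8.26 m/s = 0.0771 m³/s.
Converting: 0.0771 m³/s × 60000 = 4620 L/min.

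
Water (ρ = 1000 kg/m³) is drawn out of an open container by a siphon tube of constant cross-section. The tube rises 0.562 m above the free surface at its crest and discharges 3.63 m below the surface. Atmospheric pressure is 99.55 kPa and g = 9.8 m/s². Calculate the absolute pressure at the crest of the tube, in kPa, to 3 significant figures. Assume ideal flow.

P_top ≈ 58.5 kPa

Bernoulli surface→outlet gives ½v² = g·h_out, so v = √(2·9.8·3.63) = 8.43 m/s.
The bore is uniform, so the speed at the crest is the same v. Bernoulli surface→crest: P_atm = P_top + ½ρv² + ρg·h_top.
P_top = 99550 − ½·1000·8.43² − 1000·9.8·0.562 = 58500 Pa.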